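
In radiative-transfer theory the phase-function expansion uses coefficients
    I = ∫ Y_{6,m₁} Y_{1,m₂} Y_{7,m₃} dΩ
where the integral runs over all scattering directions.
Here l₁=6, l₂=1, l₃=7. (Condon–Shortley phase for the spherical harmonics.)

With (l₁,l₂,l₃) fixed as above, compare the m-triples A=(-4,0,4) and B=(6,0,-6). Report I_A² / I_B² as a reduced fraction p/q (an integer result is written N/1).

Same 6,1,7: normalisation and zero-m 3j drop out of the ratio.
A: Δ: 0! 12! 2! / 15! → 1/1365; sum: t=0:+1/7257600 = 1/7257600; 3j²(6 1 7; -4 0 4) = Δ·Π!·Σ² = 11/455  (sign -1)
B: Δ: 0! 12! 2! / 15! → 1/1365; sum: t=0:+1/479001600 = 1/479001600; 3j²(6 1 7; 6 0 -6) = Δ·Π!·Σ² = 1/105  (sign -1)
I_A²/I_B² = (11/455)/(1/105) = 33/13

33/13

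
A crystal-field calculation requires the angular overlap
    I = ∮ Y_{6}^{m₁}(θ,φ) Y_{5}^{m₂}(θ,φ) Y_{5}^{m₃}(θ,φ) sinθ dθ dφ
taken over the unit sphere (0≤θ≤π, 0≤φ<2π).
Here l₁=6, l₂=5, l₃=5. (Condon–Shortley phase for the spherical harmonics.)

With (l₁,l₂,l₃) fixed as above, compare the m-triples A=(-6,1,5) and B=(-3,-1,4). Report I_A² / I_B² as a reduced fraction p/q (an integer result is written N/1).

22/1

Same 6,5,5: normalisation and zero-m 3j drop out of the ratio.
A: Δ: 6! 6! 4! / 17! → 1/28588560; sum: t=6:+1/12441600 = 1/12441600; 3j²(6 5 5; -6 1 5) = Δ·Π!·Σ² = 3/442  (sign +1)
B: Δ: 6! 6! 4! / 17! → 1/28588560; sum: t=3:−1/155520 t=4:+1/138240 = 1/1244160; 3j²(6 5 5; -3 -1 4) = Δ·Π!·Σ² = 3/9724  (sign -1)
I_A²/I_B² = (3/442)/(3/9724) = 22/1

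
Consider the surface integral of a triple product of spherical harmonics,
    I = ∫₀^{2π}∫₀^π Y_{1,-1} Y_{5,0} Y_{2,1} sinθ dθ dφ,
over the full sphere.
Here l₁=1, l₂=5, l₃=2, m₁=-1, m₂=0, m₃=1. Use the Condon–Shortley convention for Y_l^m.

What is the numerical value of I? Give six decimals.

0.000000

|1−5|≤2≤1+5 violated ⇒ I = 0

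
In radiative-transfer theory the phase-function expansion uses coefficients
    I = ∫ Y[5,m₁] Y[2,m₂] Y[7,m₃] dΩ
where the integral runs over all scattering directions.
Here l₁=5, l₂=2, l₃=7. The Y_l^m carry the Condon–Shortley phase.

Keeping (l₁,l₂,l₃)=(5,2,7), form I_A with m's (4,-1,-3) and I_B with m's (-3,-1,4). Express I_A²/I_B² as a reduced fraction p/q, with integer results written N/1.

Same 5,2,7: normalisation and zero-m 3j drop out of the ratio.
A: Δ: 0! 10! 4! / 15! → 1/15015; sum: t=0:+1/2177280 = 1/2177280; 3j²(5 2 7; 4 -1 -3) = Δ·Π!·Σ² = 8/3003  (sign +1)
B: Δ: 0! 10! 4! / 15! → 1/15015; sum: t=0:+1/483840 = 1/483840; 3j²(5 2 7; -3 -1 4) = Δ·Π!·Σ² = 3/91  (sign -1)
I_A²/I_B² = (8/3003)/(3/91) = 8/99

8/99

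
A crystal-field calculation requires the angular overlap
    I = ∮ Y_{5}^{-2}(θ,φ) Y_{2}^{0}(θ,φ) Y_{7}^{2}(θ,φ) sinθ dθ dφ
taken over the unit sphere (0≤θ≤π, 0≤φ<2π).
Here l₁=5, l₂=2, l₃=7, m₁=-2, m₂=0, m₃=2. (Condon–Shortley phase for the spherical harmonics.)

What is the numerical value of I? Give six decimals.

0.215014

m-sum 0 ✓  L=14 even ✓  3≤7≤7 ✓
Π(2lᵢ+1) = 11×5×15 = 825
triangle coeff Δ(5,2,7) = 1/15015
Σ_t [0,0]: t=0:+1/57600 = 1/57600
(3j)²=21/715 [(5 2 7; 0 0 0)], sign=-1
Σ_t [0,0]: t=0:+1/120960 = 1/120960
(3j)²=24/1001 [(5 2 7; -2 0 2)], sign=-1
⇒ 4πI² = 1080/1859
I = (+1)√(1080/1859/(4π)) = 0.21501425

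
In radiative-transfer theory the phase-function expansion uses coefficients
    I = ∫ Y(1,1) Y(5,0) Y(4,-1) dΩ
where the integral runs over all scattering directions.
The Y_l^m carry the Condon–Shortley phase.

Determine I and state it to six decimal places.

0.155288

Checks pass: Σm=0; 10 even; l₃=4∈[4,6].
(2·1+1)(2·5+1)(2·4+1) = 297
Δ: 2! 0! 8! / 11! → 1/495
sum: t=1:−1/576 = -1/576
3j²(1 5 4; 0 0 0) = Δ·Π!·Σ² = 5/99  (sign -1)
sum: t=0:+1/1440 = 1/1440
3j²(1 5 4; 1 0 -1) = Δ·Π!·Σ² = 2/99  (sign -1)
combine: 4πI² = 297·5/99·2/99 = 10/33
take √, sign +1: I = 0.15528807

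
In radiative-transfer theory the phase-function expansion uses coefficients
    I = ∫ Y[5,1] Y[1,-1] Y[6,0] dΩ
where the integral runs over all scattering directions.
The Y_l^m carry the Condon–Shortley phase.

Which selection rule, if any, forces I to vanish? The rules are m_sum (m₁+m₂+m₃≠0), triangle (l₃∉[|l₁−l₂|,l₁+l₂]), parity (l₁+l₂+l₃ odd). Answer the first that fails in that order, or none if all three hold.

none

Σmᵢ = 0  ✓
l₃∈[|l₁−l₂|,l₁+l₂]=[4,6], have l₃=6  ✓
Σlᵢ = 12 ⇒ even  ✓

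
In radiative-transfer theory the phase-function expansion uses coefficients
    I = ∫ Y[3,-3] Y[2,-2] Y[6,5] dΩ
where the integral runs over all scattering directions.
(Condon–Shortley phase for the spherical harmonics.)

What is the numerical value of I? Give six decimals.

0.000000

|3−2|≤6≤3+2 violated ⇒ I = 0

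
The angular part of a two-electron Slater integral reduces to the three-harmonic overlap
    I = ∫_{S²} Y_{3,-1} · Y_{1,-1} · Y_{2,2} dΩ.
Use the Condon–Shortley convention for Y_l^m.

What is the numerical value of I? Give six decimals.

-0.082589

m-sum 0 ✓  L=6 even ✓  2≤2≤4 ✓
Π(2lᵢ+1) = 7×3×5 = 105
triangle coeff Δ(3,1,2) = 1/105
Σ_t [1,1]: t=1:−1/4 = -1/4
(3j)²=3/35 [(3 1 2; 0 0 0)], sign=-1
Σ_t [0,0]: t=0:+1/48 = 1/48
(3j)²=1/105 [(3 1 2; -1 -1 2)], sign=+1
⇒ 4πI² = 3/35
I = (-1)√(3/35/(4π)) = -0.08258890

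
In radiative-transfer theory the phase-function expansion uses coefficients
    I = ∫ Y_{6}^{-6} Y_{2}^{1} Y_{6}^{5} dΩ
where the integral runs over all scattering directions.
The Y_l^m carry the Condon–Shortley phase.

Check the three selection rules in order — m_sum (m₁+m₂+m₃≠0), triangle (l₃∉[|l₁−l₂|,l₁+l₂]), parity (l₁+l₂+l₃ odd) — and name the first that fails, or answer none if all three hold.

azimuthal sum: -6 + 1 + 5 = 0  ✓
4 ≤ 6 ≤ 8 (triangle on l)  ✓
L = 6 + 2 + 6 = 14 (even)  ✓

none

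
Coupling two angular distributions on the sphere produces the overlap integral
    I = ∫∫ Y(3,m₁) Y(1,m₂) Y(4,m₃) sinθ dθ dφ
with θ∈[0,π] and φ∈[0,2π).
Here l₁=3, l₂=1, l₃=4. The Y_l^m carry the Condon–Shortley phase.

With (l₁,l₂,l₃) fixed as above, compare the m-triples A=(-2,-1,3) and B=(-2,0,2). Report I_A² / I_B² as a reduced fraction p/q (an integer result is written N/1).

Shared (l₁,l₂,l₃)=(3,1,4): N and (l;000)² cancel in I_A²/I_B².
A: Δ = 0!·6!·2!/9! = 1/252; Racah Σ t=0..0: t=0:+1/240 = 1/240; ⇒ 3j(3 1 4; -2 -1 3)² = 1/12, sgn -1
B: Δ = 0!·6!·2!/9! = 1/252; Racah Σ t=0..0: t=0:+1/120 = 1/120; ⇒ 3j(3 1 4; -2 0 2)² = 1/21, sgn +1
I_A²/I_B² = (1/12)/(1/21) = 7/4

7/4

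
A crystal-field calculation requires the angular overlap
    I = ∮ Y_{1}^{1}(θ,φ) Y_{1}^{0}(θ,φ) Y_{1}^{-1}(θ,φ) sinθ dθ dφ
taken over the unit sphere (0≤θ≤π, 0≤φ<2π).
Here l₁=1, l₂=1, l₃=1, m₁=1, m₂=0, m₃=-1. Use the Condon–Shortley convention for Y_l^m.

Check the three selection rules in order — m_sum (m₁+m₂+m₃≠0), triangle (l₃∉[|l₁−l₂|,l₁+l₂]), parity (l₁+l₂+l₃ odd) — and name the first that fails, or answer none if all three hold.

Σmᵢ = 0  ✓
l₃∈[|l₁−l₂|,l₁+l₂]=[0,2], have l₃=1  ✓
Σlᵢ = 3 ⇒ odd  ✗

parity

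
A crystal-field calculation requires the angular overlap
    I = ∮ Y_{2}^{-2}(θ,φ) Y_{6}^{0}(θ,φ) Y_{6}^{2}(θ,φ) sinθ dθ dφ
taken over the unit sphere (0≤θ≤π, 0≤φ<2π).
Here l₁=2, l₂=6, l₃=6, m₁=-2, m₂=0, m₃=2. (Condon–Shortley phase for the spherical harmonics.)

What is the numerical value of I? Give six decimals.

Rules hold: Σm=0, L=14 even, 4≤6≤8.
N = 5·13·13 = 845
Δ = 2!·2!·10!/15! = 1/90090
Racah Σ t=0..2: t=0:+1/69120 t=1:−1/14400 t=2:+1/69120 = -7/172800
⇒ 3j(2 6 6; 0 0 0)² = 14/715, sgn -1
Racah Σ t=2..2: t=2:+1/69120 = 1/69120
⇒ 3j(2 6 6; -2 0 2)² = 4/143, sgn +1
4πI² = N·(3j₀)²·(3jₘ)² = 56/121
I = -1·√(0.46281/4π) = -0.19190947

-0.191909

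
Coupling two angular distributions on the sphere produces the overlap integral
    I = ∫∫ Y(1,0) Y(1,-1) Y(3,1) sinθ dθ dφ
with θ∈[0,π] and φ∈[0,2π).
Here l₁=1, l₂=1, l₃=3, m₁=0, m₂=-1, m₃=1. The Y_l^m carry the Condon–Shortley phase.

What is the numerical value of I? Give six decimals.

|1−1|≤3≤1+1 violated ⇒ I = 0

0.000000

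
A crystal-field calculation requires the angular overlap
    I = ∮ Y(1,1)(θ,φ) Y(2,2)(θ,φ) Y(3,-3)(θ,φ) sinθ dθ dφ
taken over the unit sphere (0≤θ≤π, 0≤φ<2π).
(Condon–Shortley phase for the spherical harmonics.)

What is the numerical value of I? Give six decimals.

Checks pass: Σm=0; 6 even; l₃=3∈[1,3].
(2·1+1)(2·2+1)(2·3+1) = 105
Δ: 0! 2! 4! / 7! → 1/105
sum: t=0:+1/4 = 1/4
3j²(1 2 3; 0 0 0) = Δ·Π!·Σ² = 3/35  (sign -1)
sum: t=0:+1/48 = 1/48
3j²(1 2 3; 1 2 -3) = Δ·Π!·Σ² = 1/7  (sign +1)
combine: 4πI² = 105·3/35·1/7 = 9/7
take √, sign -1: I = -0.31986543

-0.319865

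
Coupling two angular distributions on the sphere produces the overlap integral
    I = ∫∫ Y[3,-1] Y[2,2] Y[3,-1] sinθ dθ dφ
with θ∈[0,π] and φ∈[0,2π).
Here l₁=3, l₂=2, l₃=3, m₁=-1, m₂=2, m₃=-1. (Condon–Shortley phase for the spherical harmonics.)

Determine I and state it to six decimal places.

0.206013

m-sum 0 ✓  L=8 even ✓  1≤3≤5 ✓
Π(2lᵢ+1) = 7×5×7 = 245
triangle coeff Δ(3,2,3) = 1/3780
Σ_t [0,2]: t=0:+1/24 t=1:−1/4 t=2:+1/24 = -1/6
(3j)²=4/105 [(3 2 3; 0 0 0)], sign=+1
Σ_t [2,2]: t=2:+1/16 = 1/16
(3j)²=2/35 [(3 2 3; -1 2 -1)], sign=+1
⇒ 4πI² = 8/15
I = (+1)√(8/15/(4π)) = 0.20601291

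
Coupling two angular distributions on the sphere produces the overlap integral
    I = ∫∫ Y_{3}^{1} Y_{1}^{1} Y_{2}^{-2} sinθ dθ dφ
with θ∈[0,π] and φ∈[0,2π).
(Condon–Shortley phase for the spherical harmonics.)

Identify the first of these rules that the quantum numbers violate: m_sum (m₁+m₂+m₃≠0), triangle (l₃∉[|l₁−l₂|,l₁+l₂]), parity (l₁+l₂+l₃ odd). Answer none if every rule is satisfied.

none

azimuthal sum: 1 + 1 − 2 = 0  ✓
2 ≤ 2 ≤ 4 (triangle on l)  ✓
L = 3 + 1 + 2 = 6 (even)  ✓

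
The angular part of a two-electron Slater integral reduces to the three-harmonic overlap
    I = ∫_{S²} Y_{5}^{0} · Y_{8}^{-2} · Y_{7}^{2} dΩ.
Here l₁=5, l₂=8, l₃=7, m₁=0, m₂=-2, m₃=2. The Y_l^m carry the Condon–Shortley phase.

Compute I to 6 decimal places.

m-sum 0 ✓  L=20 even ✓  3≤7≤13 ✓
Π(2lᵢ+1) = 11×17×15 = 2805
triangle coeff Δ(5,8,7) = 1/814773960
Σ_t [1,5]: t=1:−1/87091200 t=2:+1/4976640 t=3:−1/2073600 t=4:+1/4976640 t=5:−1/87091200 = -1/9676800
(3j)²=360/46189 [(5 8 7; 0 0 0)], sign=+1
Σ_t [1,5]: t=1:−1/41472000 t=2:+1/4976640 t=3:−1/4354560 t=4:+1/23224320 t=5:−1/1045094400 = -1/93312000
(3j)²=32/138567 [(5 8 7; 0 -2 2)], sign=+1
⇒ 4πI² = 57600/11408683
I = (+1)√(57600/11408683/(4π)) = 0.02004419

0.020044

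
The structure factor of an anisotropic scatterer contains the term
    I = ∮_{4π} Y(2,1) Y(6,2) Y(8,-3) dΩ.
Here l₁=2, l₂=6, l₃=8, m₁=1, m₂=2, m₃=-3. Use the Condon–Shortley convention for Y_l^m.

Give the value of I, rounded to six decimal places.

-0.243748

Checks pass: Σm=0; 16 even; l₃=8∈[4,8].
(2·2+1)(2·6+1)(2·8+1) = 1105
Δ: 0! 4! 12! / 17! → 1/30940
sum: t=0:+1/2073600 = 1/2073600
3j²(2 6 8; 0 0 0) = Δ·Π!·Σ² = 28/1105  (sign +1)
sum: t=0:+1/5806080 = 1/5806080
3j²(2 6 8; 1 2 -3) = Δ·Π!·Σ² = 165/6188  (sign -1)
combine: 4πI² = 1105·28/1105·165/6188 = 165/221
take √, sign -1: I = -0.24374791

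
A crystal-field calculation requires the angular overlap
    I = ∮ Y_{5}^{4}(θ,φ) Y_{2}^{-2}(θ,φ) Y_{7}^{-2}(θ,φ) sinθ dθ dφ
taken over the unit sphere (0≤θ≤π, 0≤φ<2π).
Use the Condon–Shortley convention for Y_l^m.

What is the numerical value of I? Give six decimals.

Rules hold: Σm=0, L=14 even, 3≤7≤7.
N = 11·5·15 = 825
Δ = 0!·10!·4!/15! = 1/15015
Racah Σ t=0..0: t=0:+1/57600 = 1/57600
⇒ 3j(5 2 7; 0 0 0)² = 21/715, sgn -1
Racah Σ t=0..0: t=0:+1/8709120 = 1/8709120
⇒ 3j(5 2 7; 4 -2 -2)² = 1/3003, sgn -1
4πI² = N·(3j₀)²·(3jₘ)² = 15/1859
I = +1·√(0.00806885/4π) = 0.02533967

0.025340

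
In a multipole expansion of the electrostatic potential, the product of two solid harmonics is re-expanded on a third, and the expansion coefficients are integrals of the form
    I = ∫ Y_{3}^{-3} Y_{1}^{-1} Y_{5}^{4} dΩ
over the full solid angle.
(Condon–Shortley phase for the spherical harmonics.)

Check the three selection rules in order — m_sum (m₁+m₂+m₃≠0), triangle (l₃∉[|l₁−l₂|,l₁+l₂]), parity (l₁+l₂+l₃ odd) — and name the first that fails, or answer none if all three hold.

triangle

azimuthal sum: -3 − 1 + 4 = 0  ✓
2 ≤ 5 ≤ 4 (triangle on l)  ✗
L = 3 + 1 + 5 = 9 (odd)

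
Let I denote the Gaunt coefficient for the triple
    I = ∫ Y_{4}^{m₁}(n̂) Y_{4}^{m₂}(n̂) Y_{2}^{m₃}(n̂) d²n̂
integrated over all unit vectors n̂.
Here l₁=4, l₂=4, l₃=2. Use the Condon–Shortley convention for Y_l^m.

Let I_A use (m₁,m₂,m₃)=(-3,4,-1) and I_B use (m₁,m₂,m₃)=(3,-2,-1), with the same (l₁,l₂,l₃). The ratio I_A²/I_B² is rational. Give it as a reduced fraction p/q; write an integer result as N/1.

28/25

Same 4,4,2: normalisation and zero-m 3j drop out of the ratio.
A: Δ: 6! 2! 2! / 11! → 1/13860; sum: t=6:+1/1440 = 1/1440; 3j²(4 4 2; -3 4 -1) = Δ·Π!·Σ² = 7/165  (sign -1)
B: Δ: 6! 2! 2! / 11! → 1/13860; sum: t=0:+1/1440 t=1:−1/240 = -1/288; 3j²(4 4 2; 3 -2 -1) = Δ·Π!·Σ² = 5/132  (sign +1)
I_A²/I_B² = (7/165)/(5/132) = 28/25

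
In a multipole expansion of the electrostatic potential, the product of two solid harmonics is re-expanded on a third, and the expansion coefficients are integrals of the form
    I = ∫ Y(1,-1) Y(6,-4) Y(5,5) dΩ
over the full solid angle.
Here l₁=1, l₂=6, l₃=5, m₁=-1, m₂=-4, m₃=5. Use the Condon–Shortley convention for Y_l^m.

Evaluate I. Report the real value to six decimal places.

0.040859

m-sum 0 ✓  L=12 even ✓  5≤5≤7 ✓
Π(2lᵢ+1) = 3×13×11 = 429
triangle coeff Δ(1,6,5) = 1/858
Σ_t [1,1]: t=1:−1/14400 = -1/14400
(3j)²=6/143 [(1 6 5; 0 0 0)], sign=+1
Σ_t [2,2]: t=2:+1/7257600 = 1/7257600
(3j)²=1/858 [(1 6 5; -1 -4 5)], sign=+1
⇒ 4πI² = 3/143
I = (+1)√(3/143/(4π)) = 0.04085899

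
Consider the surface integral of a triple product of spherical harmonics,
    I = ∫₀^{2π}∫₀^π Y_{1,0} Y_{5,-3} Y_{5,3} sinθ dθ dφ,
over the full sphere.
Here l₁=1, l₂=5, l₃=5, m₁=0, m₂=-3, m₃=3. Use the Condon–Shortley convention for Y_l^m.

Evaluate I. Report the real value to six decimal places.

Σlᵢ=11 odd — θ-integrand is odd under cosθ→−cosθ; I=0

0.000000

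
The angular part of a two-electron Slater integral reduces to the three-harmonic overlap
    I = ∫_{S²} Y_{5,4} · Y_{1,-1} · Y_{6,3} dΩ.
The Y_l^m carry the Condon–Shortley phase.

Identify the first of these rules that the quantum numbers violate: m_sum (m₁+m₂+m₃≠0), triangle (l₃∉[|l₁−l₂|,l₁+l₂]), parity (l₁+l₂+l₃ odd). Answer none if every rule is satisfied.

Σmᵢ = 6  ✗
l₃∈[|l₁−l₂|,l₁+l₂]=[4,6], have l₃=6
Σlᵢ = 12 ⇒ even

m_sum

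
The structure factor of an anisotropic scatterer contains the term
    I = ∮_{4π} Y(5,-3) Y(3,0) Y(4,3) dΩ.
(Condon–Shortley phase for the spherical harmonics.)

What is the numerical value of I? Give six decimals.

Rules hold: Σm=0, L=12 even, 2≤4≤8.
N = 11·7·9 = 693
Δ = 4!·6!·2!/13! = 1/180180
Racah Σ t=1..3: t=1:−1/576 t=2:+1/144 t=3:−1/576 = 1/288
⇒ 3j(5 3 4; 0 0 0)² = 20/1001, sgn +1
Racah Σ t=2..3: t=2:+1/2880 t=3:−1/1440 = -1/2880
⇒ 3j(5 3 4; -3 0 3)² = 7/715, sgn +1
4πI² = N·(3j₀)²·(3jₘ)² = 252/1859
I = +1·√(0.135557/4π) = 0.10386175

0.103862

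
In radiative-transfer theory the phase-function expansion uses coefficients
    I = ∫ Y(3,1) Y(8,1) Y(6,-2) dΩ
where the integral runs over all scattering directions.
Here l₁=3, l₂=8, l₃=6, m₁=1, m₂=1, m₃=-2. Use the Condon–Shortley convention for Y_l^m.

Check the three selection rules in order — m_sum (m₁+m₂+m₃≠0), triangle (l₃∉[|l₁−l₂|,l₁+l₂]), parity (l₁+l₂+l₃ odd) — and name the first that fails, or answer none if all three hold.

m₁+m₂+m₃ = 1 + 1 − 2 = 0  ✓
triangle: |3−8|=5 ≤ l₃=6 ≤ 3+8=11  ✓
parity: l₁+l₂+l₃ = 17 is odd  ✗

parity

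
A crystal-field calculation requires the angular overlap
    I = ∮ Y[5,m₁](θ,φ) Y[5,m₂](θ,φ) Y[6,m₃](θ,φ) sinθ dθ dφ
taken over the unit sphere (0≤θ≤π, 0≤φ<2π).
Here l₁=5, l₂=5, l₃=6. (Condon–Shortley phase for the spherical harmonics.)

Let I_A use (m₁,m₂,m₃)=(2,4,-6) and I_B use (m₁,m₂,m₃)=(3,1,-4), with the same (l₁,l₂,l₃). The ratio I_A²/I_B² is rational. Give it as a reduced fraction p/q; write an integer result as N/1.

924/169

l's match ⇒ only the (l;m) 3-j factors differ between A and B.
A: triangle coeff Δ(5,5,6) = 1/28588560; Σ_t [3,3]: t=3:−1/3110400 = -1/3110400; (3j)²=21/1105 [(5 5 6; 2 4 -6)], sign=-1
B: triangle coeff Δ(5,5,6) = 1/28588560; Σ_t [0,2]: t=0:+1/829440 t=1:−1/86400 t=2:+1/138240 = -13/4147200; (3j)²=13/3740 [(5 5 6; 3 1 -4)], sign=-1
I_A²/I_B² = (21/1105)/(13/3740) = 924/169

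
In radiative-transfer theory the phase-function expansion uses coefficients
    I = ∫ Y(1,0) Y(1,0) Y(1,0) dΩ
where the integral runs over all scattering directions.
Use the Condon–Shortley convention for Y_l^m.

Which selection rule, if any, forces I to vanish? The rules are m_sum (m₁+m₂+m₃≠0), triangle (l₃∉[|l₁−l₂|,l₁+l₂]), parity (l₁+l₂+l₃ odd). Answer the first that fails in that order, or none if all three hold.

parity

Σmᵢ = 0  ✓
l₃∈[|l₁−l₂|,l₁+l₂]=[0,2], have l₃=1  ✓
Σlᵢ = 3 ⇒ odd  ✗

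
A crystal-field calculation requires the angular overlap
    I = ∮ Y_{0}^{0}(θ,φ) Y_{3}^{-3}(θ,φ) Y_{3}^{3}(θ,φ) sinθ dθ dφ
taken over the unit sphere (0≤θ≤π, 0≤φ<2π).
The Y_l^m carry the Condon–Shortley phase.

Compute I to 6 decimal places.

-0.282095

Checks pass: Σm=0; 6 even; l₃=3∈[3,3].
(2·0+1)(2·3+1)(2·3+1) = 49
Δ: 0! 0! 6! / 7! → 1/7
sum: t=0:+1/36 = 1/36
3j²(0 3 3; 0 0 0) = Δ·Π!·Σ² = 1/7  (sign -1)
sum: t=0:+1/720 = 1/720
3j²(0 3 3; 0 -3 3) = Δ·Π!·Σ² = 1/7  (sign +1)
combine: 4πI² = 49·1/7·1/7 = 1/1
take √, sign -1: I = -0.28209479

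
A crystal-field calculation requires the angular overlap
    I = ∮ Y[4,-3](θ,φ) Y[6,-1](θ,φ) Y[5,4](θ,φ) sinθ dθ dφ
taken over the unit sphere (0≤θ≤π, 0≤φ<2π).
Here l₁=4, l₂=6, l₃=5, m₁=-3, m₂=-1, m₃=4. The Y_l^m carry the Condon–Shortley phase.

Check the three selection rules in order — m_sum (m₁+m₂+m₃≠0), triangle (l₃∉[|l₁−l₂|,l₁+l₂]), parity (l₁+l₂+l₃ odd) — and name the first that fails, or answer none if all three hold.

Σmᵢ = 0  ✓
l₃∈[|l₁−l₂|,l₁+l₂]=[2,10], have l₃=5  ✓
Σlᵢ = 15 ⇒ odd  ✗

parity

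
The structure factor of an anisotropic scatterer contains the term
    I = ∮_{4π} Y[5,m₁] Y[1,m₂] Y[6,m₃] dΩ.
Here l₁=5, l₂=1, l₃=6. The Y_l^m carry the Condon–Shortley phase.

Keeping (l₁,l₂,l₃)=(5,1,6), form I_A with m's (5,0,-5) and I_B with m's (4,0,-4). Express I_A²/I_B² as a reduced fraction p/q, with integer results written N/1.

Shared (l₁,l₂,l₃)=(5,1,6): N and (l;000)² cancel in I_A²/I_B².
A: Δ = 0!·10!·2!/13! = 1/858; Racah Σ t=0..0: t=0:+1/3628800 = 1/3628800; ⇒ 3j(5 1 6; 5 0 -5)² = 1/78, sgn -1
B: Δ = 0!·10!·2!/13! = 1/858; Racah Σ t=0..0: t=0:+1/362880 = 1/362880; ⇒ 3j(5 1 6; 4 0 -4)² = 10/429, sgn +1
I_A²/I_B² = (1/78)/(10/429) = 11/20

11/20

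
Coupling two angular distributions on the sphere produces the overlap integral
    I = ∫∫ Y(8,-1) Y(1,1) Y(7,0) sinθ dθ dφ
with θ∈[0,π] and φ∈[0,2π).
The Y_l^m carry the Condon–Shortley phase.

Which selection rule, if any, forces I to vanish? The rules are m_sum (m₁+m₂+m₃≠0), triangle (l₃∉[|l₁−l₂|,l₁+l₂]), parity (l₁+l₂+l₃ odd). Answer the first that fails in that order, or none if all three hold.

Σmᵢ = 0  ✓
l₃∈[|l₁−l₂|,l₁+l₂]=[7,9], have l₃=7  ✓
Σlᵢ = 16 ⇒ even  ✓

none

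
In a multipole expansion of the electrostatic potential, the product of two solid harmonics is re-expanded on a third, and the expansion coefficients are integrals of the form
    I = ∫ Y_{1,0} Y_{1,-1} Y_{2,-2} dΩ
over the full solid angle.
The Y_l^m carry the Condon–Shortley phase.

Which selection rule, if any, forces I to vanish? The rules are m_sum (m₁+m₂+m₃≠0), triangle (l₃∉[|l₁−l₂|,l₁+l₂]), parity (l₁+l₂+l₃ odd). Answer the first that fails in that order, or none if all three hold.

m₁+m₂+m₃ = 0 − 1 − 2 = -3  ✗
triangle: |1−1|=0 ≤ l₃=2 ≤ 1+1=2
parity: l₁+l₂+l₃ = 4 is even

m_sum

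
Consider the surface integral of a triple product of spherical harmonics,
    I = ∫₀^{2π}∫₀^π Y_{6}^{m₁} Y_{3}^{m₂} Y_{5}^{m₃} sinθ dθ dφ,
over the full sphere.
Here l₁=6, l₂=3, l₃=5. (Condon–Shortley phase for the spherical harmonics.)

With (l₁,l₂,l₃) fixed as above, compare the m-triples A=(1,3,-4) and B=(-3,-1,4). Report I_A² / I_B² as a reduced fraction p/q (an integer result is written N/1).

1/6

Shared (l₁,l₂,l₃)=(6,3,5): N and (l;000)² cancel in I_A²/I_B².
A: Δ = 4!·8!·2!/15! = 1/675675; Racah Σ t=4..4: t=4:+1/241920 = 1/241920; ⇒ 3j(6 3 5; 1 3 -4)² = 4/1001, sgn -1
B: Δ = 4!·8!·2!/15! = 1/675675; Racah Σ t=1..2: t=1:−1/241920 t=2:+1/40320 = 1/48384; ⇒ 3j(6 3 5; -3 -1 4)² = 24/1001, sgn -1
I_A²/I_B² = (4/1001)/(24/1001) = 1/6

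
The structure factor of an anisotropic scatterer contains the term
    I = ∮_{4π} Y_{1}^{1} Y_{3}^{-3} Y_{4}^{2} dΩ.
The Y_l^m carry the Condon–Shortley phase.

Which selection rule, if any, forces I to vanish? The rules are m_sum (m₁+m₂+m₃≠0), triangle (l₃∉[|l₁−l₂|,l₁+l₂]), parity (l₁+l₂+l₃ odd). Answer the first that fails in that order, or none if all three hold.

m₁+m₂+m₃ = 1 − 3 + 2 = 0  ✓
triangle: |1−3|=2 ≤ l₃=4 ≤ 1+3=4  ✓
parity: l₁+l₂+l₃ = 8 is even  ✓

none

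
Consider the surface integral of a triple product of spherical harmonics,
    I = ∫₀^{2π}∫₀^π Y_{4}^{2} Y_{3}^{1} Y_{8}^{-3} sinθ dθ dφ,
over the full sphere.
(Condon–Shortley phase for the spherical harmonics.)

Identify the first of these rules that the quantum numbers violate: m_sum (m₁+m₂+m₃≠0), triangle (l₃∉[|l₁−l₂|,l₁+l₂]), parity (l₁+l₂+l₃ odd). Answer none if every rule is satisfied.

Σmᵢ = 0  ✓
l₃∈[|l₁−l₂|,l₁+l₂]=[1,7], have l₃=8  ✗
Σlᵢ = 15 ⇒ odd

triangle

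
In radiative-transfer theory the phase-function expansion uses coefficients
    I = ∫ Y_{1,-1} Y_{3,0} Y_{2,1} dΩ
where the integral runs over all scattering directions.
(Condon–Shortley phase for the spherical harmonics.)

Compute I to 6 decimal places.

m-sum 0 ✓  L=6 even ✓  2≤2≤4 ✓
Π(2lᵢ+1) = 3×7×5 = 105
triangle coeff Δ(1,3,2) = 1/105
Σ_t [1,1]: t=1:−1/4 = -1/4
(3j)²=3/35 [(1 3 2; 0 0 0)], sign=-1
Σ_t [2,2]: t=2:+1/12 = 1/12
(3j)²=1/35 [(1 3 2; -1 0 1)], sign=-1
⇒ 4πI² = 9/35
I = (+1)√(9/35/(4π)) = 0.14304817

0.143048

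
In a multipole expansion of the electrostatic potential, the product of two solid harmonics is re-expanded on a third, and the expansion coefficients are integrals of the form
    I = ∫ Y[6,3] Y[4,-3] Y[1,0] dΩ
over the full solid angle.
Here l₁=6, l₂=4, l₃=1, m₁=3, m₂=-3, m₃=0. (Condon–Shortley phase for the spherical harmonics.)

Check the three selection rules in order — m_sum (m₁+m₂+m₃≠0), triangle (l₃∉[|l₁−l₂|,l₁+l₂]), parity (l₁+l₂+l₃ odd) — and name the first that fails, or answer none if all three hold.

triangle

Σmᵢ = 0  ✓
l₃∈[|l₁−l₂|,l₁+l₂]=[2,10], have l₃=1  ✗
Σlᵢ = 11 ⇒ odd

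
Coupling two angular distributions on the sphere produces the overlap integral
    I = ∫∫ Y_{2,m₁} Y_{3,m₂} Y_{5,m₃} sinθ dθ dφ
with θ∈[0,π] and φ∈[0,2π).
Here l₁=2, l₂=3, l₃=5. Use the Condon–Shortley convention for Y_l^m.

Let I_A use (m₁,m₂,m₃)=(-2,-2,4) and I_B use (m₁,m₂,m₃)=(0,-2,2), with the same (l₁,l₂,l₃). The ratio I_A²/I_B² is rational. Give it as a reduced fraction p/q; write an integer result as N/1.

l's match ⇒ only the (l;m) 3-j factors differ between A and B.
A: triangle coeff Δ(2,3,5) = 1/2310; Σ_t [0,0]: t=0:+1/2880 = 1/2880; (3j)²=3/55 [(2 3 5; -2 -2 4)], sign=-1
B: triangle coeff Δ(2,3,5) = 1/2310; Σ_t [0,0]: t=0:+1/480 = 1/480; (3j)²=3/110 [(2 3 5; 0 -2 2)], sign=-1
I_A²/I_B² = (3/55)/(3/110) = 2/1

2/1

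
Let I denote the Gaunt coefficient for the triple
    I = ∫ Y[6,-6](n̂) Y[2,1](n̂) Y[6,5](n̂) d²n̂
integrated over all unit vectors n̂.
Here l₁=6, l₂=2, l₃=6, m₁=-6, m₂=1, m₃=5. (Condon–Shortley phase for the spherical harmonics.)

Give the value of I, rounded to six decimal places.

Rules hold: Σm=0, L=14 even, 4≤6≤8.
N = 13·5·13 = 845
Δ = 2!·10!·2!/15! = 1/90090
Racah Σ t=0..2: t=0:+1/69120 t=1:−1/14400 t=2:+1/69120 = -7/172800
⇒ 3j(6 2 6; 0 0 0)² = 14/715, sgn -1
Racah Σ t=2..2: t=2:+1/7257600 = 1/7257600
⇒ 3j(6 2 6; -6 1 5)² = 11/455, sgn -1
4πI² = N·(3j₀)²·(3jₘ)² = 2/5
I = +1·√(0.4/4π) = 0.17841241

0.178412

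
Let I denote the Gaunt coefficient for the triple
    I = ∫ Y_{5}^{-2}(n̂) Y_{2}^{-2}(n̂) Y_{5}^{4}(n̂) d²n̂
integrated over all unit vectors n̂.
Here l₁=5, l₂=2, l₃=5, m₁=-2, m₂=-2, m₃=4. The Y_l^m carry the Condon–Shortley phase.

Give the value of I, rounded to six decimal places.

Checks pass: Σm=0; 12 even; l₃=5∈[3,7].
(2·5+1)(2·2+1)(2·5+1) = 605
Δ: 2! 8! 2! / 13! → 1/38610
sum: t=0:+1/2880 t=1:−1/576 t=2:+1/2880 = -1/960
3j²(5 2 5; 0 0 0) = Δ·Π!·Σ² = 10/429  (sign +1)
sum: t=0:+1/20160 = 1/20160
3j²(5 2 5; -2 -2 4) = Δ·Π!·Σ² = 12/715  (sign -1)
combine: 4πI² = 605·10/429·12/715 = 40/169
take √, sign -1: I = -0.13724032

-0.137240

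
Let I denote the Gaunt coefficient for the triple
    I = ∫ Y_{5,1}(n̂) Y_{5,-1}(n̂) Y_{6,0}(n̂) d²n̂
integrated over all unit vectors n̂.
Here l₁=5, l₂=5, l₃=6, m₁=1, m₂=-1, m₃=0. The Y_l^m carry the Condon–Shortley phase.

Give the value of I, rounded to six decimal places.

Rules hold: Σm=0, L=16 even, 0≤6≤10.
N = 11·11·13 = 1573
Δ = 4!·6!·6!/17! = 1/28588560
Racah Σ t=0..4: t=0:+1/345600 t=1:−1/13824 t=2:+1/5184 t=3:−1/13824 t=4:+1/345600 = 7/129600
⇒ 3j(5 5 6; 0 0 0)² = 80/7293, sgn +1
Racah Σ t=0..4: t=0:+1/55296 t=1:−1/7776 t=2:+1/9216 t=3:−1/86400 t=4:+1/12441600 = -7/518400
⇒ 3j(5 5 6; 1 -1 0)² = 12/12155, sgn -1
4πI² = N·(3j₀)²·(3jₘ)² = 64/3757
I = -1·√(0.0170349/4π) = -0.03681836

-0.036818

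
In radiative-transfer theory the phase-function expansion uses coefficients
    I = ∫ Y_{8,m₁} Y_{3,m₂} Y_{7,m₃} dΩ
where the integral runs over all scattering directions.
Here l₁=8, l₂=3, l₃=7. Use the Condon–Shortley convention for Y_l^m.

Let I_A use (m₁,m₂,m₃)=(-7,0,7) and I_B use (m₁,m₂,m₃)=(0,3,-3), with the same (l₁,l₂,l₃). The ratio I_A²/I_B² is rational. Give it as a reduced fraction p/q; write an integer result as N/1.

l's match ⇒ only the (l;m) 3-j factors differ between A and B.
A: triangle coeff Δ(8,3,7) = 1/5290740; Σ_t [3,3]: t=3:−1/5748019200 = -1/5748019200; (3j)²=91/3876 [(8 3 7; -7 0 7)], sign=-1
B: triangle coeff Δ(8,3,7) = 1/5290740; Σ_t [4,4]: t=4:+1/46448640 = 1/46448640; (3j)²=75/8398 [(8 3 7; 0 3 -3)], sign=+1
I_A²/I_B² = (91/3876)/(75/8398) = 1183/450

1183/450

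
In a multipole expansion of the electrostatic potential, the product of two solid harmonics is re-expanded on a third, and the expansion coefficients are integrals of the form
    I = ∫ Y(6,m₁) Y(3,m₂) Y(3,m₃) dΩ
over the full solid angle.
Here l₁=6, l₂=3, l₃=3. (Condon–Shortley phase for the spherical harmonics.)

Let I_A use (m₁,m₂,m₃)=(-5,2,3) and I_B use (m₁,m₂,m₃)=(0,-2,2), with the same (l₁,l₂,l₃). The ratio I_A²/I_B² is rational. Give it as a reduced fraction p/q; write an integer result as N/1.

77/6

Same 6,3,3: normalisation and zero-m 3j drop out of the ratio.
A: Δ: 6! 6! 0! / 13! → 1/12012; sum: t=5:−1/86400 = -1/86400; 3j²(6 3 3; -5 2 3) = Δ·Π!·Σ² = 1/26  (sign -1)
B: Δ: 6! 6! 0! / 13! → 1/12012; sum: t=1:−1/14400 = -1/14400; 3j²(6 3 3; 0 -2 2) = Δ·Π!·Σ² = 3/1001  (sign +1)
I_A²/I_B² = (1/26)/(3/1001) = 77/6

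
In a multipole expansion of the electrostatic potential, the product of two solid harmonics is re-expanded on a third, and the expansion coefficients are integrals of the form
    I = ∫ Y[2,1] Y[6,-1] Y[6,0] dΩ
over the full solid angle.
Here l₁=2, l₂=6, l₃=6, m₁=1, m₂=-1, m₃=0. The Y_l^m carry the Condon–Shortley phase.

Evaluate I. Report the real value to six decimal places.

Checks pass: Σm=0; 14 even; l₃=6∈[4,8].
(2·2+1)(2·6+1)(2·6+1) = 845
Δ: 2! 2! 10! / 15! → 1/90090
sum: t=0:+1/69120 t=1:−1/14400 t=2:+1/69120 = -7/172800
3j²(2 6 6; 0 0 0) = Δ·Π!·Σ² = 14/715  (sign -1)
sum: t=0:+1/28800 t=1:−1/34560 = 1/172800
3j²(2 6 6; 1 -1 0) = Δ·Π!·Σ² = 1/1430  (sign +1)
combine: 4πI² = 845·14/715·1/1430 = 7/605
take √, sign -1: I = -0.03034355

-0.030344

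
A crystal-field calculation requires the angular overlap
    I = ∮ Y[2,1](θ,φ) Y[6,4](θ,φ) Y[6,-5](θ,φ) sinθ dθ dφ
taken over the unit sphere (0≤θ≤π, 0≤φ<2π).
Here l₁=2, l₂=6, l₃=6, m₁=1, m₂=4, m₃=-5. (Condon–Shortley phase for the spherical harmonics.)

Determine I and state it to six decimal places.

-0.197649

Rules hold: Σm=0, L=14 even, 4≤6≤8.
N = 5·13·13 = 845
Δ = 2!·2!·10!/15! = 1/90090
Racah Σ t=0..2: t=0:+1/69120 t=1:−1/14400 t=2:+1/69120 = -7/172800
⇒ 3j(2 6 6; 0 0 0)² = 14/715, sgn -1
Racah Σ t=0..1: t=0:+1/7257600 t=1:−1/725760 = -1/806400
⇒ 3j(2 6 6; 1 4 -5)² = 27/910, sgn +1
4πI² = N·(3j₀)²·(3jₘ)² = 27/55
I = -1·√(0.490909/4π) = -0.19764945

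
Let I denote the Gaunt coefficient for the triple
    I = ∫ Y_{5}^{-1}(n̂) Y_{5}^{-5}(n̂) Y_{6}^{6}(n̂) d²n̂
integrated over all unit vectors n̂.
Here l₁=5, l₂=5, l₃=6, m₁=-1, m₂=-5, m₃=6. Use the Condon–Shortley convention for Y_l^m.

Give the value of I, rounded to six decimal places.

0.096539

Checks pass: Σm=0; 16 even; l₃=6∈[0,10].
(2·5+1)(2·5+1)(2·6+1) = 1573
Δ: 4! 6! 6! / 17! → 1/28588560
sum: t=0:+1/345600 t=1:−1/13824 t=2:+1/5184 t=3:−1/13824 t=4:+1/345600 = 7/129600
3j²(5 5 6; 0 0 0) = Δ·Π!·Σ² = 80/7293  (sign +1)
sum: t=0:+1/12441600 = 1/12441600
3j²(5 5 6; -1 -5 6) = Δ·Π!·Σ² = 3/442  (sign +1)
combine: 4πI² = 1573·80/7293·3/442 = 440/3757
take √, sign +1: I = 0.09653856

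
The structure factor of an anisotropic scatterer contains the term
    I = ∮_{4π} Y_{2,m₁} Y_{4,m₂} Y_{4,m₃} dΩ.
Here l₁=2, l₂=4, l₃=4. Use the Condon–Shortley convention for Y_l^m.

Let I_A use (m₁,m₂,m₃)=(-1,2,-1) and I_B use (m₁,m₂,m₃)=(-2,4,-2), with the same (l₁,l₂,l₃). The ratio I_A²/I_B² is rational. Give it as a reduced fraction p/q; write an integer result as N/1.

81/56

l's match ⇒ only the (l;m) 3-j factors differ between A and B.
A: triangle coeff Δ(2,4,4) = 1/13860; Σ_t [1,2]: t=1:−1/240 t=2:+1/96 = 1/160; (3j)²=27/1540 [(2 4 4; -1 2 -1)], sign=-1
B: triangle coeff Δ(2,4,4) = 1/13860; Σ_t [2,2]: t=2:+1/2880 = 1/2880; (3j)²=2/165 [(2 4 4; -2 4 -2)], sign=+1
I_A²/I_B² = (27/1540)/(2/165) = 81/56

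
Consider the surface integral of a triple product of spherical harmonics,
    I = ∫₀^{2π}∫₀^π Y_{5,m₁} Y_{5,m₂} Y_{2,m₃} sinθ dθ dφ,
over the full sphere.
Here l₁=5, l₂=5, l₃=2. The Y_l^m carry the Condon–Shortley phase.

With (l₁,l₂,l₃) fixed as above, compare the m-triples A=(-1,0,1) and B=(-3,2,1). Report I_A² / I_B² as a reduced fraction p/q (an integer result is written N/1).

l's match ⇒ only the (l;m) 3-j factors differ between A and B.
A: triangle coeff Δ(5,5,2) = 1/38610; Σ_t [4,5]: t=4:+1/1152 t=5:−1/1440 = 1/5760; (3j)²=1/858 [(5 5 2; -1 0 1)], sign=-1
B: triangle coeff Δ(5,5,2) = 1/38610; Σ_t [6,7]: t=6:+1/2880 t=7:−1/10080 = 1/4032; (3j)²=10/429 [(5 5 2; -3 2 1)], sign=-1
I_A²/I_B² = (1/858)/(10/429) = 1/20

1/20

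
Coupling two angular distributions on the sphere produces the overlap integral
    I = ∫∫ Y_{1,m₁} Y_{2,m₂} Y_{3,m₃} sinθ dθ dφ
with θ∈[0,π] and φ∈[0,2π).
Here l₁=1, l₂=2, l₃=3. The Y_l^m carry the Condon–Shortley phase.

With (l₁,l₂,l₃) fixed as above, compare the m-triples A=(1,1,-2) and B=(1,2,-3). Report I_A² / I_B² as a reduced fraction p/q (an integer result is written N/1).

2/3

Same 1,2,3: normalisation and zero-m 3j drop out of the ratio.
A: Δ: 0! 2! 4! / 7! → 1/105; sum: t=0:+1/12 = 1/12; 3j²(1 2 3; 1 1 -2) = Δ·Π!·Σ² = 2/21  (sign -1)
B: Δ: 0! 2! 4! / 7! → 1/105; sum: t=0:+1/48 = 1/48; 3j²(1 2 3; 1 2 -3) = Δ·Π!·Σ² = 1/7  (sign +1)
I_A²/I_B² = (2/21)/(1/7) = 2/3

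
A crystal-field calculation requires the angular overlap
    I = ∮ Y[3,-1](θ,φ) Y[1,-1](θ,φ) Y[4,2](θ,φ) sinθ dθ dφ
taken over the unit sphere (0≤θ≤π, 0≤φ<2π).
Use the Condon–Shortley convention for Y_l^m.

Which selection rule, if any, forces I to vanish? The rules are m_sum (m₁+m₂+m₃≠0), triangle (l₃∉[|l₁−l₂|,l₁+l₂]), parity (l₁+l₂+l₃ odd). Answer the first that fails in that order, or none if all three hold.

m₁+m₂+m₃ = -1 − 1 + 2 = 0  ✓
triangle: |3−1|=2 ≤ l₃=4 ≤ 3+1=4  ✓
parity: l₁+l₂+l₃ = 8 is even  ✓

none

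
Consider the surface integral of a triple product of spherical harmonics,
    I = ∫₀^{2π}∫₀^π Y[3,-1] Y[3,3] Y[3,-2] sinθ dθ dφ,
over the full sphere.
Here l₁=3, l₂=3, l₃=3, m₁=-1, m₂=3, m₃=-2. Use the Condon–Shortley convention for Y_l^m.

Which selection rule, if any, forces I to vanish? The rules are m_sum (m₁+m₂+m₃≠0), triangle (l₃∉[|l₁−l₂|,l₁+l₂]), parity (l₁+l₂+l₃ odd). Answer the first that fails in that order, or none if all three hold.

m₁+m₂+m₃ = -1 + 3 − 2 = 0  ✓
triangle: |3−3|=0 ≤ l₃=3 ≤ 3+3=6  ✓
parity: l₁+l₂+l₃ = 9 is odd  ✗

parity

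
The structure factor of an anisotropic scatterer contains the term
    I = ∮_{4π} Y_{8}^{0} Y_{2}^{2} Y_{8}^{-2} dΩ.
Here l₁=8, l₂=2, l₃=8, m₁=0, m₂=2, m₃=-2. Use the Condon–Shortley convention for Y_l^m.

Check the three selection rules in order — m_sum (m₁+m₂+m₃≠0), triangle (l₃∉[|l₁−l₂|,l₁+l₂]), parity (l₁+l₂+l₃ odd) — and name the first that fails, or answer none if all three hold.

none

azimuthal sum: 0 + 2 − 2 = 0  ✓
6 ≤ 8 ≤ 10 (triangle on l)  ✓
L = 8 + 2 + 8 = 18 (even)  ✓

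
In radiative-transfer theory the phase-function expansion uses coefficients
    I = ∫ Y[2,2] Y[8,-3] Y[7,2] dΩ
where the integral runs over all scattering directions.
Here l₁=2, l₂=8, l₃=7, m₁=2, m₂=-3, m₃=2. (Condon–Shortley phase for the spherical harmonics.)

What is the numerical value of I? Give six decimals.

2 − 3 + 2 = 1 ≠ 0: azimuthal integral kills it; I = 0

0.000000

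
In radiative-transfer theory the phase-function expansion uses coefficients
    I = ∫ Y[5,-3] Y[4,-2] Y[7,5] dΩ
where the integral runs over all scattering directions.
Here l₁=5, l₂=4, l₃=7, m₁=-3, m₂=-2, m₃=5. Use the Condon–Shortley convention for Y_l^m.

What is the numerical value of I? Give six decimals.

Rules hold: Σm=0, L=16 even, 1≤7≤9.
N = 11·9·15 = 1485
Δ = 2!·8!·6!/17! = 1/6126120
Racah Σ t=0..2: t=0:+1/69120 t=1:−1/20736 t=2:+1/69120 = -1/51840
⇒ 3j(5 4 7; 0 0 0)² = 280/21879, sgn +1
Racah Σ t=0..2: t=0:+1/3870720 t=1:−1/604800 t=2:+1/2073600 = -53/58060800
⇒ 3j(5 4 7; -3 -2 5)² = 2809/185640, sgn -1
4πI² = N·(3j₀)²·(3jₘ)² = 14045/48841
I = -1·√(0.287566/4π) = -0.15127378

-0.151274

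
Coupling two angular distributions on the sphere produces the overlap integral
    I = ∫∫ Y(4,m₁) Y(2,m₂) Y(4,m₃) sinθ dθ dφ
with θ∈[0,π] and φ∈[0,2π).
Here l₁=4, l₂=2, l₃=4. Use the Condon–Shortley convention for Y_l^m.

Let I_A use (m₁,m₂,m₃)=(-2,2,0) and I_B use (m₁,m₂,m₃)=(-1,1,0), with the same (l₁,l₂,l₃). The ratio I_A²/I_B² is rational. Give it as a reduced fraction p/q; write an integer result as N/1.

l's match ⇒ only the (l;m) 3-j factors differ between A and B.
A: triangle coeff Δ(4,2,4) = 1/13860; Σ_t [2,2]: t=2:+1/192 = 1/192; (3j)²=3/77 [(4 2 4; -2 2 0)], sign=+1
B: triangle coeff Δ(4,2,4) = 1/13860; Σ_t [1,2]: t=1:−1/96 t=2:+1/72 = 1/288; (3j)²=1/462 [(4 2 4; -1 1 0)], sign=+1
I_A²/I_B² = (3/77)/(1/462) = 18/1

18/1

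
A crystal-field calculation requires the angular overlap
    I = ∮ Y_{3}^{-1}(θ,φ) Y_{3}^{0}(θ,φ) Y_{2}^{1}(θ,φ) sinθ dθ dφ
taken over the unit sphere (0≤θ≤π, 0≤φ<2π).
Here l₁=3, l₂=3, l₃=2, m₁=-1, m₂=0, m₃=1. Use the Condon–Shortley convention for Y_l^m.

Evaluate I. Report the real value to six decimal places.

-0.059471

m-sum 0 ✓  L=8 even ✓  0≤2≤6 ✓
Π(2lᵢ+1) = 7×7×5 = 245
triangle coeff Δ(3,3,2) = 1/3780
Σ_t [1,3]: t=1:−1/24 t=2:+1/4 t=3:−1/24 = 1/6
(3j)²=4/105 [(3 3 2; 0 0 0)], sign=+1
Σ_t [2,3]: t=2:+1/8 t=3:−1/12 = 1/24
(3j)²=1/210 [(3 3 2; -1 0 1)], sign=-1
⇒ 4πI² = 2/45
I = (-1)√(2/45/(4π)) = -0.05947080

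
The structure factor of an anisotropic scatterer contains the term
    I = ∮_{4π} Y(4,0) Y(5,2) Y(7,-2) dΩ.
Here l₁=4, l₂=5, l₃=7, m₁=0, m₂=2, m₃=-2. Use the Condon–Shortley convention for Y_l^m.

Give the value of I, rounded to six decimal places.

0.037709

Checks pass: Σm=0; 16 even; l₃=7∈[1,9].
(2·4+1)(2·5+1)(2·7+1) = 1485
Δ: 2! 6! 8! / 17! → 1/6126120
sum: t=0:+1/69120 t=1:−1/20736 t=2:+1/69120 = -1/51840
3j²(4 5 7; 0 0 0) = Δ·Π!·Σ² = 280/21879  (sign +1)
sum: t=0:+1/483840 t=1:−1/51840 t=2:+1/69120 = -1/362880
3j²(4 5 7; 0 2 -2) = Δ·Π!·Σ² = 16/17017  (sign +1)
combine: 4πI² = 1485·280/21879·16/17017 = 9600/537251
take √, sign +1: I = 0.03770874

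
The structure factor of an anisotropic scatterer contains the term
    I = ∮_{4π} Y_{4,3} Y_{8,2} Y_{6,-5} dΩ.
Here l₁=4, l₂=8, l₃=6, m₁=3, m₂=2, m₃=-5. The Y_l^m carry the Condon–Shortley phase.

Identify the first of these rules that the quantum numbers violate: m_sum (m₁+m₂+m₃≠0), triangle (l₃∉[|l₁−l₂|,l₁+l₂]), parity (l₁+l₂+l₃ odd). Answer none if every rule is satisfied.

none

Σmᵢ = 0  ✓
l₃∈[|l₁−l₂|,l₁+l₂]=[4,12], have l₃=6  ✓
Σlᵢ = 18 ⇒ even  ✓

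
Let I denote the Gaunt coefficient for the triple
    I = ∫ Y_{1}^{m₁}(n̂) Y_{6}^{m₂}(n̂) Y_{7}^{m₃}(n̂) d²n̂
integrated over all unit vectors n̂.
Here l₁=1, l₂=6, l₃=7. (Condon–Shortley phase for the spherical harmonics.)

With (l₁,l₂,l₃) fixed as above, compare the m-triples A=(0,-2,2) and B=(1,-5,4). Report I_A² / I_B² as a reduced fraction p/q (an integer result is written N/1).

15/1

Same 1,6,7: normalisation and zero-m 3j drop out of the ratio.
A: Δ: 0! 2! 12! / 15! → 1/1365; sum: t=0:+1/967680 = 1/967680; 3j²(1 6 7; 0 -2 2) = Δ·Π!·Σ² = 3/91  (sign -1)
B: Δ: 0! 2! 12! / 15! → 1/1365; sum: t=0:+1/79833600 = 1/79833600; 3j²(1 6 7; 1 -5 4) = Δ·Π!·Σ² = 1/455  (sign -1)
I_A²/I_B² = (3/91)/(1/455) = 15/1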